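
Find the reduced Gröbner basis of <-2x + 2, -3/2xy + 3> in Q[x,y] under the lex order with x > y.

This is the nonlinear analogue of row-reducing a linear system.

f_1 = -2x + 2, LT = x.
f_2 = -3/2xy + 3, LT = xy.

S(f_1,f_2): lcm = xy. S = -y + 2.
  leading term y: no divisor's leading term divides it; move -y to the remainder.
  leading term 1: no divisor's leading term divides it; move 2 to the remainder.
  remainder -y + 2 ≠ 0; add g_3 = -y + 2 to the basis.

The other S-polynomials (S(f_1,g_3), S(f_2,g_3)) all reduce to 0 modulo the current basis, so we have a Gröbner basis.
Inter-reduce: drop elements whose leading term is divisible by another's, tail-reduce, and make monic.

G = {x - 1, y - 2}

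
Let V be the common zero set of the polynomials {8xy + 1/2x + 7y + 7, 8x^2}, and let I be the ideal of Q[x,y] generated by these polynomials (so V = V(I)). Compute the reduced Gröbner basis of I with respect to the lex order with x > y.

f_1 = 8xy + 1/2x + 7y + 7, LT = xy.
f_2 = 8x^2, LT = x^2.

S(f_1,f_2): lcm = x^2y. S = 1/16x^2 + 7/8xy + 7/8x.
  reduce S modulo (f_1, f_2):
  remainder 105/128x - 49/64y - 49/64 ≠ 0; add g_3 = 105/128x - 49/64y - 49/64 to the basis.

S(f_1,g_3): lcm = xy. S = 1/16x + 14/15y^2 + 217/120y + 7/8.
  reduce S modulo (f_1, f_2, g_3):
  remainder 14/15y^2 + 28/15y + 14/15 ≠ 0; add g_4 = 14/15y^2 + 28/15y + 14/15 to the basis.

The other S-polynomials (S(f_2,g_3), S(f_1,g_4), S(f_2,g_4), S(g_3,g_4)) all reduce to 0 modulo the current basis, so we have a Gröbner basis.
Inter-reduce: drop elements whose leading term is divisible by another's, tail-reduce, and make monic.

G = {x - 14/15y - 14/15, y^2 + 2y + 1}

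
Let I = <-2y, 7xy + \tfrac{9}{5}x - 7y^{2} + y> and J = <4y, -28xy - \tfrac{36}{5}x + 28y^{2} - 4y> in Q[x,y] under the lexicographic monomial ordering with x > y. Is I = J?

Yes, the ideals are equal.

For a fixed monomial order, each ideal has a unique reduced Gröbner basis; comparing bases decides equality.
Buchberger on the first generating set:
f_1 = -2y, LT = y.
f_2 = 7xy + \tfrac{9}{5}x - 7y^{2} + y, LT = xy.

S(f_1,f_2): lcm = xy. S = -\tfrac{9}{35}x + y^{2} - \tfrac{1}{7}y.
  reduce S modulo (f_1, f_2):
  remainder -\tfrac{9}{35}x ≠ 0; add g_3 = -\tfrac{9}{35}x to the basis.

The other S-polynomials (S(f_1,g_3), S(f_2,g_3)) all reduce to 0 modulo the current basis, so we have a Gröbner basis.
Inter-reduce: drop elements whose leading term is divisible by another's, tail-reduce, and make monic.
Reduced Gröbner basis: {x, y}.

Buchberger on the second generating set:
h_1 = 4y, LT = y.
h_2 = -28xy - \tfrac{36}{5}x + 28y^{2} - 4y, LT = xy.

S(h_1,h_2): lcm = xy. S = -\tfrac{9}{35}x + y^{2} - \tfrac{1}{7}y.
  reduce S modulo (h_1, h_2):
  remainder -\tfrac{9}{35}x ≠ 0; add k_3 = -\tfrac{9}{35}x to the basis.

The other S-polynomials (S(h_1,k_3), S(h_2,k_3)) all reduce to 0 modulo the current basis, so we have a Gröbner basis.
Inter-reduce: drop elements whose leading term is divisible by another's, tail-reduce, and make monic.
Reduced Gröbner basis: {x, y}.

Same reduced basis, so the two generating sets span the same ideal.
The choice of monomial ordering does not affect the verdict — as long as both bases are computed under the same ordering, their equality decides ideal equality.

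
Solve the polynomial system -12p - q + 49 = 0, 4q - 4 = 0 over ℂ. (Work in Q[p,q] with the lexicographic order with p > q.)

Compute a lex Gröbner basis by Buchberger's algorithm.
f_1 = -12p - q + 49, LT = p.
f_2 = 4q - 4, LT = q.

The S-polynomials (S(f_1,f_2)) all reduce to 0 modulo the current basis, so we have a Gröbner basis.
Inter-reduce: drop elements whose leading term is divisible by another's, tail-reduce, and make monic.
Reduced Gröbner basis: {p - 4, q - 1}.

The lex basis is triangular: the last element involves only q. Solving q - 1 = 0 gives q ∈ {1}; substituting each value into the earlier elements determines the remaining variables.
  q = 1: the earlier basis element becomes p - 4 = 0, giving p = 4 — point (4, 1).
This is the nonlinear analogue of row-reducing a linear system.

{(4, 1)}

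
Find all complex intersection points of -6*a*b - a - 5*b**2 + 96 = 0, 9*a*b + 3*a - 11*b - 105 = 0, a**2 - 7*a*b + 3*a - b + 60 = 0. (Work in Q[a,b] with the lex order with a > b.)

Compute a lex Gröbner basis by Buchberger's algorithm.
f_1 = -6*a*b - a - 5*b**2 + 96, LT = a*b.
f_2 = 9*a*b + 3*a - 11*b - 105, LT = a*b.
f_3 = a**2 - 7*a*b + 3*a - b + 60, LT = a**2.

S(f_1,f_2): lcm = a*b. S = -1/6*a + 5/6*b**2 + 11/9*b - 13/3.
  leading term a: no divisor's leading term divides it; move -1/6*a to the remainder.
  leading term b**2: no divisor's leading term divides it; move 5/6*b**2 to the remainder.
  leading term b: no divisor's leading term divides it; move 11/9*b to the remainder.
  leading term 1: no divisor's leading term divides it; move -13/3 to the remainder.
  remainder -1/6*a + 5/6*b**2 + 11/9*b - 13/3 ≠ 0; add h_4 = -1/6*a + 5/6*b**2 + 11/9*b - 13/3 to the basis.

S(f_1,f_3): lcm = a**2*b. S = 1/6*a**2 + 47/6*a*b**2 - 3*a*b - 16*a + b**2 - 60*b.
  leading term a**2: subtract (1/6)·f_3 from 1/6*a**2 + 47/6*a*b**2 - 3*a*b - 16*a + b**2 - 60*b → 47/6*a*b**2 - 11/6*a*b - 33/2*a + b**2 - 359/6*b - 10
  leading term a*b**2: subtract (-47/36*b)·f_1 from 47/6*a*b**2 - 11/6*a*b - 33/2*a + b**2 - 359/6*b - 10 → -113/36*a*b - 33/2*a - 235/36*b**3 + b**2 + 131/2*b - 10
  leading term a*b: subtract (113/216)·f_1 from -113/36*a*b - 33/2*a - 235/36*b**3 + b**2 + 131/2*b - 10 → -3451/216*a - 235/36*b**3 + 781/216*b**2 + 131/2*b - 542/9
  leading term a: subtract (3451/36)·h_4 from -3451/216*a - 235/36*b**3 + 781/216*b**2 + 131/2*b - 542/9 → -235/36*b**3 - 8237/108*b**2 - 16739/324*b + 38359/108
  leading term b**3: no divisor's leading term divides it; move -235/36*b**3 to the remainder.
  leading term b**2: no divisor's leading term divides it; move -8237/108*b**2 to the remainder.
  leading term b: no divisor's leading term divides it; move -16739/324*b to the remainder.
  leading term 1: no divisor's leading term divides it; move 38359/108 to the remainder.
  remainder -235/36*b**3 - 8237/108*b**2 - 16739/324*b + 38359/108 ≠ 0; add h_5 = -235/36*b**3 - 8237/108*b**2 - 16739/324*b + 38359/108 to the basis.

S(f_2,f_3): lcm = a**2*b. S = 1/3*a**2 + 7*a*b**2 - 38/9*a*b - 35/3*a + b**2 - 60*b.
  leading term a**2: subtract (1/3)·f_3 from 1/3*a**2 + 7*a*b**2 - 38/9*a*b - 35/3*a + b**2 - 60*b → 7*a*b**2 - 17/9*a*b - 38/3*a + b**2 - 179/3*b - 20
  leading term a*b**2: subtract (-7/6*b)·f_1 from 7*a*b**2 - 17/9*a*b - 38/3*a + b**2 - 179/3*b - 20 → -55/18*a*b - 38/3*a - 35/6*b**3 + b**2 + 157/3*b - 20
  leading term a*b: subtract (55/108)·f_1 from -55/18*a*b - 38/3*a - 35/6*b**3 + b**2 + 157/3*b - 20 → -1313/108*a - 35/6*b**3 + 383/108*b**2 + 157/3*b - 620/9
  leading term a: subtract (1313/18)·h_4 from -1313/108*a - 35/6*b**3 + 383/108*b**2 + 157/3*b - 620/9 → -35/6*b**3 - 3091/54*b**2 - 5965/162*b + 13349/54
  leading term b**3: subtract (42/47)·h_5 from -35/6*b**3 - 3091/54*b**2 - 5965/162*b + 13349/54 → 13850/1269*b**2 + 35582/3807*b - 89068/1269
  leading term b**2: no divisor's leading term divides it; move 13850/1269*b**2 to the remainder.
  leading term b: no divisor's leading term divides it; move 35582/3807*b to the remainder.
  leading term 1: no divisor's leading term divides it; move -89068/1269 to the remainder.
  remainder 13850/1269*b**2 + 35582/3807*b - 89068/1269 ≠ 0; add h_6 = 13850/1269*b**2 + 35582/3807*b - 89068/1269 to the basis.

S(f_1,h_4): lcm = a*b. S = 1/6*a + 5*b**3 + 49/6*b**2 - 26*b - 16.
  leading term a: subtract (-1)·h_4 from 1/6*a + 5*b**3 + 49/6*b**2 - 26*b - 16 → 5*b**3 + 9*b**2 - 223/9*b - 61/3
  leading term b**3: subtract (-36/47)·h_5 from 5*b**3 + 9*b**2 - 223/9*b - 61/3 → -6968/141*b**2 - 27220/423*b + 35492/141
  leading term b**2: subtract (-31356/6925)·h_6 from -6968/141*b**2 - 27220/423*b + 35492/141 → -1372996/62325*b - 1372996/20775
  leading term b: no divisor's leading term divides it; move -1372996/62325*b to the remainder.
  leading term 1: no divisor's leading term divides it; move -1372996/20775 to the remainder.
  remainder -1372996/62325*b - 1372996/20775 ≠ 0; add h_7 = -1372996/62325*b - 1372996/20775 to the basis.

The other S-polynomials (S(f_2,h_4), S(f_3,h_4), S(f_1,h_5), S(f_2,h_5), S(f_3,h_5), S(h_4,h_5), S(f_1,h_6), S(f_2,h_6), S(f_3,h_6), S(h_4,h_6), S(h_5,h_6), S(f_1,h_7), S(f_2,h_7), S(f_3,h_7), S(h_4,h_7), S(h_5,h_7), S(h_6,h_7)) all reduce to 0 modulo the current basis, so we have a Gröbner basis.
Inter-reduce: drop elements whose leading term is divisible by another's, tail-reduce, and make monic.
Reduced Gröbner basis: {a + 3, b + 3}.

From the last basis element, b + 3 = 0, so b takes values in {-3}. Each choice, substituted upward through the basis, yields the corresponding point(s) of the solution set.
  b = -3: the earlier basis element becomes a + 3 = 0, giving a = -3 — point (-3, -3).
A lex Gröbner basis triangularizes the system, enabling back-substitution.

{(-3, -3)}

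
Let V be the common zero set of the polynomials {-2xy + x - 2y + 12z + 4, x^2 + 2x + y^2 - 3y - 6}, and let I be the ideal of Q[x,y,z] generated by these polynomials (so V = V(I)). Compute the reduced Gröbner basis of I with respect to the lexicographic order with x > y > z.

G = {x^2 + 2x + y^2 - 3y - 6, xy - 1/2x + y - 6z - 2, xz + 1/4x + 1/6y^3 - 7/12y^2 - 11/12y + z + 5/6, y^4 - 4y^3 - 15/4y^2 + 25/4y + 36z^2 + 18z + 1/2}

f_1 = -2xy + x - 2y + 12z + 4, LT = xy.
f_2 = x^2 + 2x + y^2 - 3y - 6, LT = x^2.

S(f_1,f_2): lcm = x^2y. S = -1/2x^2 - xy - 6xz - 2x - y^3 + 3y^2 + 6y.
  reduce S modulo (f_1, f_2):
  remainder -6xz - 3/2x - y^3 + 7/2y^2 + 11/2y - 6z - 5 ≠ 0; add g_3 = -6xz - 3/2x - y^3 + 7/2y^2 + 11/2y - 6z - 5 to the basis.

S(f_1,g_3): lcm = xyz. S = -1/4xy - 1/2xz - 1/6y^4 + 7/12y^3 + 11/12y^2 - 5/6y - 6z^2 - 2z.
  reduce S modulo (f_1, f_2, g_3):
  remainder -1/6y^4 + 2/3y^3 + 5/8y^2 - 25/24y - 6z^2 - 3z - 1/12 ≠ 0; add g_4 = -1/6y^4 + 2/3y^3 + 5/8y^2 - 25/24y - 6z^2 - 3z - 1/12 to the basis.

The other S-polynomials (S(f_2,g_3), S(f_1,g_4), S(f_2,g_4), S(g_3,g_4)) all reduce to 0 modulo the current basis, so we have a Gröbner basis.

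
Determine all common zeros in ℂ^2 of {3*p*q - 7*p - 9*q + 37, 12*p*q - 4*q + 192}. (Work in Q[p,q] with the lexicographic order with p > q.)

Compute a lex Gröbner basis by Buchberger's algorithm.
f_1 = 3*p*q - 7*p - 9*q + 37, LT = p*q.
f_2 = 12*p*q - 4*q + 192, LT = p*q.

S(f_1,f_2): lcm = p*q. S = -7/3*p - 8/3*q - 11/3.
  leading term p: no divisor's leading term divides it; move -7/3*p to the remainder.
  leading term q: no divisor's leading term divides it; move -8/3*q to the remainder.
  leading term 1: no divisor's leading term divides it; move -11/3 to the remainder.
  remainder -7/3*p - 8/3*q - 11/3 ≠ 0; add h_3 = -7/3*p - 8/3*q - 11/3 to the basis.

S(f_1,h_3): lcm = p*q. S = -7/3*p - 8/7*q**2 - 32/7*q + 37/3.
  leading term p: subtract (1)·h_3 from -7/3*p - 8/7*q**2 - 32/7*q + 37/3 → -8/7*q**2 - 40/21*q + 16
  leading term q**2: no divisor's leading term divides it; move -8/7*q**2 to the remainder.
  leading term q: no divisor's leading term divides it; move -40/21*q to the remainder.
  leading term 1: no divisor's leading term divides it; move 16 to the remainder.
  remainder -8/7*q**2 - 40/21*q + 16 ≠ 0; add h_4 = -8/7*q**2 - 40/21*q + 16 to the basis.

The other S-polynomials (S(f_2,h_3), S(f_1,h_4), S(f_2,h_4), S(h_3,h_4)) all reduce to 0 modulo the current basis, so we have a Gröbner basis.
Inter-reduce: drop elements whose leading term is divisible by another's, tail-reduce, and make monic.
Reduced Gröbner basis: {p + 8/7*q + 11/7, q**2 + 5/3*q - 14}.

A lex Gröbner basis eliminates variables successively. Here q**2 + 5/3*q - 14 depends only on q, with roots {-14/3, 3}; lifting each root through the earlier basis elements recovers the full solutions.
  q = -14/3: the earlier basis element becomes p - 79/21 = 0, giving p = 79/21 — point (79/21, -14/3).
  q = 3: the earlier basis element becomes p + 5 = 0, giving p = -5 — point (-5, 3).
Substituting each solution back into the original system confirms all equations vanish.
Zero-dimensionality of the ideal guarantees finitely many solutions over ℂ.

{(79/21, -14/3), (-5, 3)}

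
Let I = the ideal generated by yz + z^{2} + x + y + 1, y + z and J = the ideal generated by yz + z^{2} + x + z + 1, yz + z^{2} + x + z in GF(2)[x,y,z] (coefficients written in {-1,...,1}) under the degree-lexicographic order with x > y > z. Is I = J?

No, the ideals differ.

For a fixed monomial order, each ideal has a unique reduced Gröbner basis; comparing bases decides equality.
Buchberger on the first generating set:
f_1 = yz + z^{2} + x + y + 1, LT = yz.
f_2 = y + z, LT = y.

S(f_1,f_2): lcm = yz. S = x + y + 1.
  reduce S modulo (f_1, f_2):
  remainder x + z + 1 ≠ 0; add g_3 = x + z + 1 to the basis.

The other S-polynomials (S(f_1,g_3), S(f_2,g_3)) all reduce to 0 modulo the current basis, so we have a Gröbner basis.
Inter-reduce: drop elements whose leading term is divisible by another's, tail-reduce, and make monic.
Reduced Gröbner basis: {x + z + 1, y + z}.

Buchberger on the second generating set:
h_1 = yz + z^{2} + x + z + 1, LT = yz.
h_2 = yz + z^{2} + x + z, LT = yz.

S(h_1,h_2): lcm = yz. S = 1.
  reduce S modulo (h_1, h_2):
  remainder 1 ≠ 0; add k_3 = 1 to the basis.

The other S-polynomials (S(h_1,k_3), S(h_2,k_3)) all reduce to 0 modulo the current basis, so we have a Gröbner basis.
Inter-reduce: drop elements whose leading term is divisible by another's, tail-reduce, and make monic.
Reduced Gröbner basis: {1}.

These differ, so the ideals are not equal.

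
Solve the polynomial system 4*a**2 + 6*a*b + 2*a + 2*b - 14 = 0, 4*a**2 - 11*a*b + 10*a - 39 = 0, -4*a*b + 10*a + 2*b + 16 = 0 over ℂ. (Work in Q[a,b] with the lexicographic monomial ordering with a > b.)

Compute a lex Gröbner basis by Buchberger's algorithm.
f_1 = 4*a**2 + 6*a*b + 2*a + 2*b - 14, LT = a**2.
f_2 = 4*a**2 - 11*a*b + 10*a - 39, LT = a**2.
f_3 = -4*a*b + 10*a + 2*b + 16, LT = a*b.

S(f_1,f_2): lcm = a**2. S = 17/4*a*b - 2*a + 1/2*b + 25/4.
  leading term a*b: subtract (-17/16)·f_3 from 17/4*a*b - 2*a + 1/2*b + 25/4 → 69/8*a + 21/8*b + 93/4
  leading term a: no divisor's leading term divides it; move 69/8*a to the remainder.
  leading term b: no divisor's leading term divides it; move 21/8*b to the remainder.
  leading term 1: no divisor's leading term divides it; move 93/4 to the remainder.
  remainder 69/8*a + 21/8*b + 93/4 ≠ 0; add h_4 = 69/8*a + 21/8*b + 93/4 to the basis.

S(f_1,f_3): lcm = a**2*b. S = 5/2*a**2 + 3/2*a*b**2 + a*b + 4*a + 1/2*b**2 - 7/2*b.
  leading term a**2: subtract (5/8)·f_1 from 5/2*a**2 + 3/2*a*b**2 + a*b + 4*a + 1/2*b**2 - 7/2*b → 3/2*a*b**2 - 11/4*a*b + 11/4*a + 1/2*b**2 - 19/4*b + 35/4
  leading term a*b**2: subtract (-3/8*b)·f_3 from 3/2*a*b**2 - 11/4*a*b + 11/4*a + 1/2*b**2 - 19/4*b + 35/4 → a*b + 11/4*a + 5/4*b**2 + 5/4*b + 35/4
  leading term a*b: subtract (-1/4)·f_3 from a*b + 11/4*a + 5/4*b**2 + 5/4*b + 35/4 → 21/4*a + 5/4*b**2 + 7/4*b + 51/4
  leading term a: subtract (14/23)·h_4 from 21/4*a + 5/4*b**2 + 7/4*b + 51/4 → 5/4*b**2 + 7/46*b - 129/92
  leading term b**2: no divisor's leading term divides it; move 5/4*b**2 to the remainder.
  leading term b: no divisor's leading term divides it; move 7/46*b to the remainder.
  leading term 1: no divisor's leading term divides it; move -129/92 to the remainder.
  remainder 5/4*b**2 + 7/46*b - 129/92 ≠ 0; add h_5 = 5/4*b**2 + 7/46*b - 129/92 to the basis.

S(f_2,f_3): lcm = a**2*b. S = 5/2*a**2 - 11/4*a*b**2 + 3*a*b + 4*a - 39/4*b.
  leading term a**2: subtract (5/8)·f_1 from 5/2*a**2 - 11/4*a*b**2 + 3*a*b + 4*a - 39/4*b → -11/4*a*b**2 - 3/4*a*b + 11/4*a - 11*b + 35/4
  leading term a*b**2: subtract (11/16*b)·f_3 from -11/4*a*b**2 - 3/4*a*b + 11/4*a - 11*b + 35/4 → -61/8*a*b + 11/4*a - 11/8*b**2 - 22*b + 35/4
  leading term a*b: subtract (61/32)·f_3 from -61/8*a*b + 11/4*a - 11/8*b**2 - 22*b + 35/4 → -261/16*a - 11/8*b**2 - 413/16*b - 87/4
  leading term a: subtract (-87/46)·h_4 from -261/16*a - 11/8*b**2 - 413/16*b - 87/4 → -11/8*b**2 - 959/46*b + 4089/184
  leading term b**2: subtract (-11/10)·h_5 from -11/8*b**2 - 959/46*b + 4089/184 → -9513/460*b + 9513/460
  leading term b: no divisor's leading term divides it; move -9513/460*b to the remainder.
  leading term 1: no divisor's leading term divides it; move 9513/460 to the remainder.
  remainder -9513/460*b + 9513/460 ≠ 0; add h_6 = -9513/460*b + 9513/460 to the basis.

The other S-polynomials (S(f_1,h_4), S(f_2,h_4), S(f_3,h_4), S(f_1,h_5), S(f_2,h_5), S(f_3,h_5), S(h_4,h_5), S(f_1,h_6), S(f_2,h_6), S(f_3,h_6), S(h_4,h_6), S(h_5,h_6)) all reduce to 0 modulo the current basis, so we have a Gröbner basis.
Inter-reduce: drop elements whose leading term is divisible by another's, tail-reduce, and make monic.
Reduced Gröbner basis: {a + 3, b - 1}.

The lex basis is triangular: the last element involves only b. Solving b - 1 = 0 gives b ∈ {1}; substituting each value into the earlier elements determines the remaining variables.
  b = 1: the earlier basis element becomes a + 3 = 0, giving a = -3 — point (-3, 1).

{(-3, 1)}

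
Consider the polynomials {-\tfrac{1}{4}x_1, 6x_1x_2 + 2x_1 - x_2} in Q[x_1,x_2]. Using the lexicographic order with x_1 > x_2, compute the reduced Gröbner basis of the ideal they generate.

f_1 = -\tfrac{1}{4}x_1, LT = x_1.
f_2 = 6x_1x_2 + 2x_1 - x_2, LT = x_1x_2.

S(f_1,f_2): lcm = x_1x_2. S = -\tfrac{1}{3}x_1 + \tfrac{1}{6}x_2.
  leading term x_1: subtract (\tfrac{4}{3})·f_1 from -\tfrac{1}{3}x_1 + \tfrac{1}{6}x_2 → \tfrac{1}{6}x_2
  leading term x_2: no divisor's leading term divides it; move \tfrac{1}{6}x_2 to the remainder.
  remainder \tfrac{1}{6}x_2 ≠ 0; add g_3 = \tfrac{1}{6}x_2 to the basis.

S(f_1,g_3): leading monomials are coprime, so the S-polynomial reduces to 0 (Buchberger's first criterion).
S(f_2,g_3): lcm = x_1x_2. S = \tfrac{1}{3}x_1 - \tfrac{1}{6}x_2.
  leading term x_1: subtract (-\tfrac{4}{3})·f_1 from \tfrac{1}{3}x_1 - \tfrac{1}{6}x_2 → -\tfrac{1}{6}x_2
  leading term x_2: subtract (-1)·g_3 from -\tfrac{1}{6}x_2 → 0
  remainder 0.

Every S-polynomial of the final basis reduces to 0, so we have a Gröbner basis.
Inter-reduce: drop elements whose leading term is divisible by another's, tail-reduce, and make monic.

G = {x_1, x_2}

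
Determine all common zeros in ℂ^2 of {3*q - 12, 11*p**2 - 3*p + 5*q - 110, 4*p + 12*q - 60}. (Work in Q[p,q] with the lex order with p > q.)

Compute a lex Gröbner basis by Buchberger's algorithm.
f_1 = 3*q - 12, LT = q.
f_2 = 11*p**2 - 3*p + 5*q - 110, LT = p**2.
f_3 = 4*p + 12*q - 60, LT = p.

The S-polynomials (S(f_1,f_2), S(f_1,f_3), S(f_2,f_3)) all reduce to 0 modulo the current basis, so we have a Gröbner basis.
Inter-reduce: drop elements whose leading term is divisible by another's, tail-reduce, and make monic.
Reduced Gröbner basis: {p - 3, q - 4}.

Elimination: the polynomial q - 4 lies in the elimination ideal for q, so q ∈ {4}. For each such q, the remaining basis elements (now univariate) give the rest of the solution.
  q = 4: the earlier basis element becomes p - 3 = 0, giving p = 3 — point (3, 4).

{(3, 4)}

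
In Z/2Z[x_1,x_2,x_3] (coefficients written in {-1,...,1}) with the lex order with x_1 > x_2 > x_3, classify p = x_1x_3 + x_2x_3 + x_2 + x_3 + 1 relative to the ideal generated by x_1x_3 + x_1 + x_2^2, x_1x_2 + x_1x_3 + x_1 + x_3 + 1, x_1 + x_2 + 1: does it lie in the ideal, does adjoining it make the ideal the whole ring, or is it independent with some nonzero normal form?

Adjoining x_1x_3 + x_2x_3 + x_2 + x_3 + 1 makes the ideal the whole ring: the system is inconsistent.

First compute the reduced Gröbner basis of I by Buchberger's algorithm.
f_1 = x_1x_3 + x_1 + x_2^2, LT = x_1x_3.
f_2 = x_1x_2 + x_1x_3 + x_1 + x_3 + 1, LT = x_1x_2.
f_3 = x_1 + x_2 + 1, LT = x_1.

S(f_1,f_2): lcm = x_1x_2x_3. S = x_1x_2 + x_1x_3^2 + x_1x_3 + x_2^3 + x_3^2 + x_3.
  leading term x_1x_2: subtract (1)·f_2 from x_1x_2 + x_1x_3^2 + x_1x_3 + x_2^3 + x_3^2 + x_3 → x_1x_3^2 + x_1 + x_2^3 + x_3^2 + 1
  leading term x_1x_3^2: subtract (x_3)·f_1 from x_1x_3^2 + x_1 + x_2^3 + x_3^2 + 1 → x_1x_3 + x_1 + x_2^3 + x_2^2x_3 + x_3^2 + 1
  leading term x_1x_3: subtract (1)·f_1 from x_1x_3 + x_1 + x_2^3 + x_2^2x_3 + x_3^2 + 1 → x_2^3 + x_2^2x_3 + x_2^2 + x_3^2 + 1
  leading term x_2^3: no divisor's leading term divides it; move x_2^3 to the remainder.
  leading term x_2^2x_3: no divisor's leading term divides it; move x_2^2x_3 to the remainder.
  leading term x_2^2: no divisor's leading term divides it; move x_2^2 to the remainder.
  leading term x_3^2: no divisor's leading term divides it; move x_3^2 to the remainder.
  leading term 1: no divisor's leading term divides it; move 1 to the remainder.
  remainder x_2^3 + x_2^2x_3 + x_2^2 + x_3^2 + 1 ≠ 0; add h_4 = x_2^3 + x_2^2x_3 + x_2^2 + x_3^2 + 1 to the basis.

S(f_1,f_3): lcm = x_1x_3. S = x_1 + x_2^2 + x_2x_3 + x_3.
  leading term x_1: subtract (1)·f_3 from x_1 + x_2^2 + x_2x_3 + x_3 → x_2^2 + x_2x_3 + x_2 + x_3 + 1
  leading term x_2^2: no divisor's leading term divides it; move x_2^2 to the remainder.
  leading term x_2x_3: no divisor's leading term divides it; move x_2x_3 to the remainder.
  leading term x_2: no divisor's leading term divides it; move x_2 to the remainder.
  leading term x_3: no divisor's leading term divides it; move x_3 to the remainder.
  leading term 1: no divisor's leading term divides it; move 1 to the remainder.
  remainder x_2^2 + x_2x_3 + x_2 + x_3 + 1 ≠ 0; add h_5 = x_2^2 + x_2x_3 + x_2 + x_3 + 1 to the basis.

S(f_2,f_3): lcm = x_1x_2. S = x_1x_3 + x_1 + x_2^2 + x_2 + x_3 + 1.
  leading term x_1x_3: subtract (1)·f_1 from x_1x_3 + x_1 + x_2^2 + x_2 + x_3 + 1 → x_2 + x_3 + 1
  leading term x_2: no divisor's leading term divides it; move x_2 to the remainder.
  leading term x_3: no divisor's leading term divides it; move x_3 to the remainder.
  leading term 1: no divisor's leading term divides it; move 1 to the remainder.
  remainder x_2 + x_3 + 1 ≠ 0; add h_6 = x_2 + x_3 + 1 to the basis.

S(f_2,h_5): lcm = x_1x_2^2. S = x_1x_3 + x_1 + x_2x_3 + x_2.
  leading term x_1x_3: subtract (1)·f_1 from x_1x_3 + x_1 + x_2x_3 + x_2 → x_2^2 + x_2x_3 + x_2
  leading term x_2^2: subtract (1)·h_5 from x_2^2 + x_2x_3 + x_2 → x_3 + 1
  leading term x_3: no divisor's leading term divides it; move x_3 to the remainder.
  leading term 1: no divisor's leading term divides it; move 1 to the remainder.
  remainder x_3 + 1 ≠ 0; add h_7 = x_3 + 1 to the basis.

The other S-polynomials (S(f_1,h_4), S(f_2,h_4), S(f_3,h_4), S(f_1,h_5), S(f_3,h_5), S(h_4,h_5), S(f_1,h_6), S(f_2,h_6), S(f_3,h_6), S(h_4,h_6), S(h_5,h_6), S(f_1,h_7), S(f_2,h_7), S(f_3,h_7), S(h_4,h_7), S(h_5,h_7), S(h_6,h_7)) all reduce to 0 modulo the current basis, so we have a Gröbner basis.
Inter-reduce: drop elements whose leading term is divisible by another's, tail-reduce, and make monic.
Reduced Gröbner basis: {x_1 + 1, x_2, x_3 + 1}.
Label its elements g_1 = x_1 + 1, g_2 = x_2, g_3 = x_3 + 1.

Reduce p = x_1x_3 + x_2x_3 + x_2 + x_3 + 1 modulo G:
  leading term x_1x_3: subtract (x_3)·g_1 from x_1x_3 + x_2x_3 + x_2 + x_3 + 1 → x_2x_3 + x_2 + 1
  leading term x_2x_3: subtract (x_3)·g_2 from x_2x_3 + x_2 + 1 → x_2 + 1
  leading term x_2: subtract (1)·g_2 from x_2 + 1 → 1
  leading term 1: no divisor's leading term divides it; move 1 to the remainder.
  normal form = 1.
The normal form is nonzero, so p ∉ I. Since p minus its normal form lies in I, I + (p) = I + (r) where r = 1; decide whether this ideal is the whole ring.
Here r = 1 is a nonzero constant, hence a unit: 1 ∈ I + (p), the Gröbner basis of I + (p) is {1}, and the enlarged system has no common solution — adjoining p is inconsistent.

The remainder on division by a Gröbner basis is unique — it is the normal form.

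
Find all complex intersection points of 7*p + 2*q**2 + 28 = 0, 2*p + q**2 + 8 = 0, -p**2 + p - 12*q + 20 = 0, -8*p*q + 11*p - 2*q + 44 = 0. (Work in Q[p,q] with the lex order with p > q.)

{(-4, 0)}

Compute a lex Gröbner basis by Buchberger's algorithm.
f_1 = 7*p + 2*q**2 + 28, LT = p.
f_2 = 2*p + q**2 + 8, LT = p.
f_3 = -p**2 + p - 12*q + 20, LT = p**2.
f_4 = -8*p*q + 11*p - 2*q + 44, LT = p*q.

S(f_1,f_2): lcm = p. S = -3/14*q**2.
  leading term q**2: no divisor's leading term divides it; move -3/14*q**2 to the remainder.
  remainder -3/14*q**2 ≠ 0; add h_5 = -3/14*q**2 to the basis.

S(f_1,f_3): lcm = p**2. S = 2/7*p*q**2 + 5*p - 12*q + 20.
  leading term p*q**2: subtract (2/49*q**2)·f_1 from 2/7*p*q**2 + 5*p - 12*q + 20 → 5*p - 4/49*q**4 - 8/7*q**2 - 12*q + 20
  leading term p: subtract (5/7)·f_1 from 5*p - 4/49*q**4 - 8/7*q**2 - 12*q + 20 → -4/49*q**4 - 18/7*q**2 - 12*q
  leading term q**4: subtract (8/21*q**2)·h_5 from -4/49*q**4 - 18/7*q**2 - 12*q → -18/7*q**2 - 12*q
  leading term q**2: subtract (12)·h_5 from -18/7*q**2 - 12*q → -12*q
  leading term q: no divisor's leading term divides it; move -12*q to the remainder.
  remainder -12*q ≠ 0; add h_6 = -12*q to the basis.

S(f_1,f_4): lcm = p*q. S = 11/8*p + 2/7*q**3 + 15/4*q + 11/2.
  leading term p: subtract (11/56)·f_1 from 11/8*p + 2/7*q**3 + 15/4*q + 11/2 → 2/7*q**3 - 11/28*q**2 + 15/4*q
  leading term q**3: subtract (-4/3*q)·h_5 from 2/7*q**3 - 11/28*q**2 + 15/4*q → -11/28*q**2 + 15/4*q
  leading term q**2: subtract (11/6)·h_5 from -11/28*q**2 + 15/4*q → 15/4*q
  leading term q: subtract (-5/16)·h_6 from 15/4*q → 0
  remainder 0.

S(f_2,f_3): lcm = p**2. S = 1/2*p*q**2 + 5*p - 12*q + 20.
  leading term p*q**2: subtract (1/14*q**2)·f_1 from 1/2*p*q**2 + 5*p - 12*q + 20 → 5*p - 1/7*q**4 - 2*q**2 - 12*q + 20
  leading term p: subtract (5/7)·f_1 from 5*p - 1/7*q**4 - 2*q**2 - 12*q + 20 → -1/7*q**4 - 24/7*q**2 - 12*q
  leading term q**4: subtract (2/3*q**2)·h_5 from -1/7*q**4 - 24/7*q**2 - 12*q → -24/7*q**2 - 12*q
  leading term q**2: subtract (16)·h_5 from -24/7*q**2 - 12*q → -12*q
  leading term q: subtract (1)·h_6 from -12*q → 0
  remainder 0.

S(f_2,f_4): lcm = p*q. S = 11/8*p + 1/2*q**3 + 15/4*q + 11/2.
  leading term p: subtract (11/56)·f_1 from 11/8*p + 1/2*q**3 + 15/4*q + 11/2 → 1/2*q**3 - 11/28*q**2 + 15/4*q
  leading term q**3: subtract (-7/3*q)·h_5 from 1/2*q**3 - 11/28*q**2 + 15/4*q → -11/28*q**2 + 15/4*q
  leading term q**2: subtract (11/6)·h_5 from -11/28*q**2 + 15/4*q → 15/4*q
  leading term q: subtract (-5/16)·h_6 from 15/4*q → 0
  remainder 0.

S(f_3,f_4): lcm = p**2*q. S = 11/8*p**2 - 5/4*p*q + 11/2*p + 12*q**2 - 20*q.
  leading term p**2: subtract (11/56*p)·f_1 from 11/8*p**2 - 5/4*p*q + 11/2*p + 12*q**2 - 20*q → -11/28*p*q**2 - 5/4*p*q + 12*q**2 - 20*q
  leading term p*q**2: subtract (-11/196*q**2)·f_1 from -11/28*p*q**2 - 5/4*p*q + 12*q**2 - 20*q → -5/4*p*q + 11/98*q**4 + 95/7*q**2 - 20*q
  leading term p*q: subtract (-5/28*q)·f_1 from -5/4*p*q + 11/98*q**4 + 95/7*q**2 - 20*q → 11/98*q**4 + 5/14*q**3 + 95/7*q**2 - 15*q
  leading term q**4: subtract (-11/21*q**2)·h_5 from 11/98*q**4 + 5/14*q**3 + 95/7*q**2 - 15*q → 5/14*q**3 + 95/7*q**2 - 15*q
  leading term q**3: subtract (-5/3*q)·h_5 from 5/14*q**3 + 95/7*q**2 - 15*q → 95/7*q**2 - 15*q
  leading term q**2: subtract (-190/3)·h_5 from 95/7*q**2 - 15*q → -15*q
  leading term q: subtract (5/4)·h_6 from -15*q → 0
  remainder 0.

S(f_1,h_5): leading monomials are coprime, so the S-polynomial reduces to 0 (Buchberger's first criterion).
S(f_2,h_5): leading monomials are coprime, so the S-polynomial reduces to 0 (Buchberger's first criterion).
S(f_3,h_5): leading monomials are coprime, so the S-polynomial reduces to 0 (Buchberger's first criterion).
S(f_4,h_5): lcm = p*q**2. S = -11/8*p*q + 1/4*q**2 - 11/2*q.
  leading term p*q: subtract (-11/56*q)·f_1 from -11/8*p*q + 1/4*q**2 - 11/2*q → 11/28*q**3 + 1/4*q**2
  leading term q**3: subtract (-11/6*q)·h_5 from 11/28*q**3 + 1/4*q**2 → 1/4*q**2
  leading term q**2: subtract (-7/6)·h_5 from 1/4*q**2 → 0
  remainder 0.

S(f_1,h_6): leading monomials are coprime, so the S-polynomial reduces to 0 (Buchberger's first criterion).
S(f_2,h_6): leading monomials are coprime, so the S-polynomial reduces to 0 (Buchberger's first criterion).
S(f_3,h_6): leading monomials are coprime, so the S-polynomial reduces to 0 (Buchberger's first criterion).
S(f_4,h_6): lcm = p*q. S = -11/8*p + 1/4*q - 11/2.
  leading term p: subtract (-11/56)·f_1 from -11/8*p + 1/4*q - 11/2 → 11/28*q**2 + 1/4*q
  leading term q**2: subtract (-11/6)·h_5 from 11/28*q**2 + 1/4*q → 1/4*q
  leading term q: subtract (-1/48)·h_6 from 1/4*q → 0
  remainder 0.

S(h_5,h_6): lcm = q**2. S = 0.
  remainder 0.

Every S-polynomial of the final basis reduces to 0, so we have a Gröbner basis.
Inter-reduce: drop elements whose leading term is divisible by another's, tail-reduce, and make monic.
Reduced Gröbner basis: {p + 4, q}.

From the last basis element, q = 0, so q takes values in {0}. Each choice, substituted upward through the basis, yields the corresponding point(s) of the solution set.
  q = 0: the earlier basis element becomes p + 4 = 0, giving p = -4 — point (-4, 0).
Check: every point annihilates each of the original generators.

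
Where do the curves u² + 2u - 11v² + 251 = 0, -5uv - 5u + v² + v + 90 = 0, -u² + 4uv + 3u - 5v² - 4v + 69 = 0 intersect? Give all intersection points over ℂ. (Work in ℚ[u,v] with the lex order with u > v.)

Compute a lex Gröbner basis by Buchberger's algorithm.
f_1 = u² + 2u - 11v² + 251, LT = u².
f_2 = -5uv - 5u + v² + v + 90, LT = uv.
f_3 = -u² + 4uv + 3u - 5v² - 4v + 69, LT = u².

S(f_1,f_2): lcm = u²v. S = -u² + ⅕uv² + 11/5uv + 18u - 11v³ + 251v.
  reduce S modulo (f_1, f_2, f_3):
  remainder 18u - 274/25v³ - 264/25v² + 255v + 287 ≠ 0; add h_4 = 18u - 274/25v³ - 264/25v² + 255v + 287 to the basis.

S(f_1,f_3): lcm = u². S = 4uv + 5u - 16v² - 4v + 320.
  reduce S modulo (f_1, f_2, f_3, h_4):
  remainder 137/225v³ - 1096/75v² - 521/30v + 6769/18 ≠ 0; add h_5 = 137/225v³ - 1096/75v² - 521/30v + 6769/18 to the basis.

S(f_2,f_3): lcm = u²v. S = u² + 19/5uv² + 14/5uv - 18u - 5v³ - 4v² + 69v.
  reduce S modulo (f_1, f_2, f_3, h_4, h_5):
  remainder -383v² - 6101/137v + 1342280/137 ≠ 0; add h_6 = -383v² - 6101/137v + 1342280/137 to the basis.

S(f_2,h_5): lcm = uv³. S = 25uv² + 7815/274uv - 169225/274u - ⅕v⁴ - ⅕v³ - 18v².
  reduce S modulo (f_1, f_2, f_3, h_4, h_5, h_6):
  remainder -2253875175/7188527v + 11269375875/7188527 ≠ 0; add h_7 = -2253875175/7188527v + 11269375875/7188527 to the basis.

The other S-polynomials (S(f_1,h_4), S(f_2,h_4), S(f_3,h_4), S(f_1,h_5), S(f_3,h_5), S(h_4,h_5), S(f_1,h_6), S(f_2,h_6), S(f_3,h_6), S(h_4,h_6), S(h_5,h_6), S(f_1,h_7), S(f_2,h_7), S(f_3,h_7), S(h_4,h_7), S(h_5,h_7), S(h_6,h_7)) all reduce to 0 modulo the current basis, so we have a Gröbner basis.
Inter-reduce: drop elements whose leading term is divisible by another's, tail-reduce, and make monic.
Reduced Gröbner basis: {u - 4, v - 5}.

From the last basis element, v - 5 = 0, so v takes values in {5}. Each choice, substituted upward through the basis, yields the corresponding point(s) of the solution set.
  v = 5: the earlier basis element becomes u - 4 = 0, giving u = 4 — point (4, 5).

{(4, 5)}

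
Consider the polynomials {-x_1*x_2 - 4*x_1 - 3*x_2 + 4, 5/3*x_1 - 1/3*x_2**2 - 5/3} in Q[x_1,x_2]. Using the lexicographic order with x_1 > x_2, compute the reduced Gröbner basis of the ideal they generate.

This is the nonlinear analogue of row-reducing a linear system.

f_1 = -x_1*x_2 - 4*x_1 - 3*x_2 + 4, LT = x_1*x_2.
f_2 = 5/3*x_1 - 1/3*x_2**2 - 5/3, LT = x_1.

S(f_1,f_2): lcm = x_1*x_2. S = 4*x_1 + 1/5*x_2**3 + 4*x_2 - 4.
  leading term x_1: subtract (12/5)·f_2 from 4*x_1 + 1/5*x_2**3 + 4*x_2 - 4 → 1/5*x_2**3 + 4/5*x_2**2 + 4*x_2
  leading term x_2**3: no divisor's leading term divides it; move 1/5*x_2**3 to the remainder.
  leading term x_2**2: no divisor's leading term divides it; move 4/5*x_2**2 to the remainder.
  leading term x_2: no divisor's leading term divides it; move 4*x_2 to the remainder.
  remainder 1/5*x_2**3 + 4/5*x_2**2 + 4*x_2 ≠ 0; add g_3 = 1/5*x_2**3 + 4/5*x_2**2 + 4*x_2 to the basis.

The other S-polynomials (S(f_1,g_3), S(f_2,g_3)) all reduce to 0 modulo the current basis, so we have a Gröbner basis.
Inter-reduce: drop elements whose leading term is divisible by another's, tail-reduce, and make monic.

G = {x_1 - 1/5*x_2**2 - 1, x_2**3 + 4*x_2**2 + 20*x_2}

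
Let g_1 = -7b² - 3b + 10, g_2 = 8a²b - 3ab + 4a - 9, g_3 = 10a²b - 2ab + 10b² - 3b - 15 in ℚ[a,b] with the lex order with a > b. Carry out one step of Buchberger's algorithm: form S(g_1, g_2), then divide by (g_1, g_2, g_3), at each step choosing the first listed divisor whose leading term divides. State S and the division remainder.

S(g_1, g_2) = 3/7a²b - 10/7a² + ⅜ab² - ½ab + 9/8b; remainder on division = -10/7a² - ½ab + 9/28a + 9/8b + 27/56.

lcm(LM(g_1), LM(g_2)) = a²b².
S = (lcm/LT(g_1))·g_1 − (lcm/LT(g_2))·g_2 = 3/7a²b - 10/7a² + ⅜ab² - ½ab + 9/8b.
Reduce S modulo (g_1, g_2, g_3) in that order:
  leading term a²b: subtract (3/56)·g_2 from 3/7a²b - 10/7a² + ⅜ab² - ½ab + 9/8b → -10/7a² + ⅜ab² - 19/56ab - 3/14a + 9/8b + 27/56
  leading term a²: no divisor's leading term divides it; move -10/7a² to the remainder.
  leading term ab²: subtract (-3/56a)·g_1 from ⅜ab² - 19/56ab - 3/14a + 9/8b + 27/56 → -½ab + 9/28a + 9/8b + 27/56
  leading term ab: no divisor's leading term divides it; move -½ab to the remainder.
  leading term a: no divisor's leading term divides it; move 9/28a to the remainder.
  leading term b: no divisor's leading term divides it; move 9/8b to the remainder.
  leading term 1: no divisor's leading term divides it; move 27/56 to the remainder.
The remainder -10/7a² - ½ab + 9/28a + 9/8b + 27/56 is nonzero, so it would be added as the next basis element.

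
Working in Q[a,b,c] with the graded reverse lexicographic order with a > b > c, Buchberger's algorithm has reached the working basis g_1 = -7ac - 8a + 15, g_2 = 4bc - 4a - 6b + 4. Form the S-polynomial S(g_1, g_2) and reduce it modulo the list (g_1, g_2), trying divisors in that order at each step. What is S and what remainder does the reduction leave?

S(g_1, g_2) = a^2 + 37/14ab - a - 15/7b; remainder on division = a^2 + 37/14ab - a - 15/7b.

lcm(LM(g_1), LM(g_2)) = abc.
S = (lcm/LT(g_1))·g_1 − (lcm/LT(g_2))·g_2 = a^2 + 37/14ab - a - 15/7b.
Reduce S modulo (g_1, g_2) in that order:
  leading term a^2: no divisor's leading term divides it; move a^2 to the remainder.
  leading term ab: no divisor's leading term divides it; move 37/14ab to the remainder.
  leading term a: no divisor's leading term divides it; move -a to the remainder.
  leading term b: no divisor's leading term divides it; move -15/7b to the remainder.
The remainder a^2 + 37/14ab - a - 15/7b is nonzero, so it would be added as the next basis element.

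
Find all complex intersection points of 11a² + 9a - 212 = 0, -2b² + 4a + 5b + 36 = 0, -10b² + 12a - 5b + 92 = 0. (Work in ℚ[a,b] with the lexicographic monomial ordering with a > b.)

Compute a lex Gröbner basis by Buchberger's algorithm.
f_1 = 11a² + 9a - 212, LT = a².
f_2 = 4a - 2b² + 5b + 36, LT = a.
f_3 = 12a - 10b² - 5b + 92, LT = a.

S(f_1,f_2): lcm = a². S = ½ab² - 5/4ab - 90/11a - 212/11.
  leading term ab²: subtract (⅛b²)·f_2 from ½ab² - 5/4ab - 90/11a - 212/11 → -5/4ab - 90/11a + ¼b⁴ - ⅝b³ - 9/2b² - 212/11
  leading term ab: subtract (-5/16b)·f_2 from -5/4ab - 90/11a + ¼b⁴ - ⅝b³ - 9/2b² - 212/11 → -90/11a + ¼b⁴ - 5/4b³ - 47/16b² + 45/4b - 212/11
  leading term a: subtract (-45/22)·f_2 from -90/11a + ¼b⁴ - 5/4b³ - 47/16b² + 45/4b - 212/11 → ¼b⁴ - 5/4b³ - 1237/176b² + 945/44b + 598/11
  leading term b⁴: no divisor's leading term divides it; move ¼b⁴ to the remainder.
  leading term b³: no divisor's leading term divides it; move -5/4b³ to the remainder.
  leading term b²: no divisor's leading term divides it; move -1237/176b² to the remainder.
  leading term b: no divisor's leading term divides it; move 945/44b to the remainder.
  leading term 1: no divisor's leading term divides it; move 598/11 to the remainder.
  remainder ¼b⁴ - 5/4b³ - 1237/176b² + 945/44b + 598/11 ≠ 0; add h_4 = ¼b⁴ - 5/4b³ - 1237/176b² + 945/44b + 598/11 to the basis.

S(f_1,f_3): lcm = a². S = ⅚ab² + 5/12ab - 226/33a - 212/11.
  leading term ab²: subtract (5/24b²)·f_2 from ⅚ab² + 5/12ab - 226/33a - 212/11 → 5/12ab - 226/33a + 5/12b⁴ - 25/24b³ - 15/2b² - 212/11
  leading term ab: subtract (5/48b)·f_2 from 5/12ab - 226/33a + 5/12b⁴ - 25/24b³ - 15/2b² - 212/11 → -226/33a + 5/12b⁴ - ⅚b³ - 385/48b² - 15/4b - 212/11
  leading term a: subtract (-113/66)·f_2 from -226/33a + 5/12b⁴ - ⅚b³ - 385/48b² - 15/4b - 212/11 → 5/12b⁴ - ⅚b³ - 6043/528b² + 635/132b + 466/11
  leading term b⁴: subtract (5/3)·h_4 from 5/12b⁴ - ⅚b³ - 6043/528b² + 635/132b + 466/11 → 5/4b³ + 71/264b² - 2045/66b - 1592/33
  leading term b³: no divisor's leading term divides it; move 5/4b³ to the remainder.
  leading term b²: no divisor's leading term divides it; move 71/264b² to the remainder.
  leading term b: no divisor's leading term divides it; move -2045/66b to the remainder.
  leading term 1: no divisor's leading term divides it; move -1592/33 to the remainder.
  remainder 5/4b³ + 71/264b² - 2045/66b - 1592/33 ≠ 0; add h_5 = 5/4b³ + 71/264b² - 2045/66b - 1592/33 to the basis.

S(f_2,f_3): lcm = a. S = ⅓b² + 5/3b + 4/3.
  leading term b²: no divisor's leading term divides it; move ⅓b² to the remainder.
  leading term b: no divisor's leading term divides it; move 5/3b to the remainder.
  leading term 1: no divisor's leading term divides it; move 4/3 to the remainder.
  remainder ⅓b² + 5/3b + 4/3 ≠ 0; add h_6 = ⅓b² + 5/3b + 4/3 to the basis.

S(h_4,h_5): lcm = b⁴. S = -1721/330b³ - 439/132b² + 20543/165b + 2392/11.
  leading term b³: subtract (-3442/825)·h_5 from -1721/330b³ - 439/132b² + 20543/165b + 2392/11 → -59996/27225b² - 5194/1089b + 440536/27225
  leading term b²: subtract (-59996/9075)·h_6 from -59996/27225b² - 5194/1089b + 440536/27225 → 11342/1815b + 45368/1815
  leading term b: no divisor's leading term divides it; move 11342/1815b to the remainder.
  leading term 1: no divisor's leading term divides it; move 45368/1815 to the remainder.
  remainder 11342/1815b + 45368/1815 ≠ 0; add h_7 = 11342/1815b + 45368/1815 to the basis.

The other S-polynomials (S(f_1,h_4), S(f_2,h_4), S(f_3,h_4), S(f_1,h_5), S(f_2,h_5), S(f_3,h_5), S(f_1,h_6), S(f_2,h_6), S(f_3,h_6), S(h_4,h_6), S(h_5,h_6), S(f_1,h_7), S(f_2,h_7), S(f_3,h_7), S(h_4,h_7), S(h_5,h_7), S(h_6,h_7)) all reduce to 0 modulo the current basis, so we have a Gröbner basis.
Inter-reduce: drop elements whose leading term is divisible by another's, tail-reduce, and make monic.
Reduced Gröbner basis: {a - 4, b + 4}.

From the last basis element, b + 4 = 0, so b takes values in {-4}. Each choice, substituted upward through the basis, yields the corresponding point(s) of the solution set.
  b = -4: the earlier basis element becomes a - 4 = 0, giving a = 4 — point (4, -4).
Substituting each solution back into the original system confirms all equations vanish.

{(4, -4)}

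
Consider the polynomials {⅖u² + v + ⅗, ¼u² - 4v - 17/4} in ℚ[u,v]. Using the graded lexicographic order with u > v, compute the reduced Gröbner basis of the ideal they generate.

f_1 = ⅖u² + v + ⅗, LT = u².
f_2 = ¼u² - 4v - 17/4, LT = u².

S(f_1,f_2): lcm = u². S = 37/2v + 37/2.
  reduce S modulo (f_1, f_2):
  remainder 37/2v + 37/2 ≠ 0; add g_3 = 37/2v + 37/2 to the basis.

The other S-polynomials (S(f_1,g_3), S(f_2,g_3)) all reduce to 0 modulo the current basis, so we have a Gröbner basis.
Inter-reduce: drop elements whose leading term is divisible by another's, tail-reduce, and make monic.

G = {u² - 1, v + 1}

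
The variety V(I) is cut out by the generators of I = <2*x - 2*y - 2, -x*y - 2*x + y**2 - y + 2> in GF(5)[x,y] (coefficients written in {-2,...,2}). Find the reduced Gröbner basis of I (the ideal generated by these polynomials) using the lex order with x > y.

The reduced Gröbner basis is the canonical form of the ideal for this ordering.

f_1 = 2*x - 2*y - 2, LT = x.
f_2 = -x*y - 2*x + y**2 - y + 2, LT = x*y.

S(f_1,f_2): lcm = x*y. S = -2*x - 2*y + 2.
  leading term x: subtract (-1)·f_1 from -2*x - 2*y + 2 → y
  leading term y: no divisor's leading term divides it; move y to the remainder.
  remainder y ≠ 0; add g_3 = y to the basis.

S(f_1,g_3): leading monomials are coprime, so the S-polynomial reduces to 0 (Buchberger's first criterion).
S(f_2,g_3): lcm = x*y. S = 2*x - y**2 + y - 2.
  leading term x: subtract (1)·f_1 from 2*x - y**2 + y - 2 → -y**2 - 2*y
  leading term y**2: subtract (-y)·g_3 from -y**2 - 2*y → -2*y
  leading term y: subtract (-2)·g_3 from -2*y → 0
  remainder 0.

Every S-polynomial of the final basis reduces to 0, so we have a Gröbner basis.
Inter-reduce: drop elements whose leading term is divisible by another's, tail-reduce, and make monic.

G = {x - 1, y}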